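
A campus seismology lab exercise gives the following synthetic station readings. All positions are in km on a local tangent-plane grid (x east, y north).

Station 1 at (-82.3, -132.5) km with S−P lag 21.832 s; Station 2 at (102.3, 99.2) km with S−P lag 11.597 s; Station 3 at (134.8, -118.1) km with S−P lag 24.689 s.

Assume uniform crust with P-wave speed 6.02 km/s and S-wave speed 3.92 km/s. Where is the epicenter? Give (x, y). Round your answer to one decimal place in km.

Distance from S−P lag: d = Δt · v_P v_S / (v_P − v_S) = Δt · (6.02·3.92)/(6.02−3.92) ≈ 11.2373·Δt.
So d_Station 1 = 245.33, d_Station 2 = 130.32, d_Station 3 = 277.44 km.
Circle about each station: (x + 82.3)² + (y + 132.5)² = 245.33²; (x − 102.3)² + (y − 99.2)² = 130.32²; (x − 134.8)² + (y + 118.1)² = 277.44².
Subtracting pairs of circle equations eliminates x²+y² and gives linear equations (the radical axes):
369.2 x + 463.4 y = 39179.90
434.2 x + 28.8 y = -8997.03
Solving the 2×2 system: x ≈ -27.8, y ≈ 106.7 km.

x ≈ -27.8 km, y ≈ 106.7 km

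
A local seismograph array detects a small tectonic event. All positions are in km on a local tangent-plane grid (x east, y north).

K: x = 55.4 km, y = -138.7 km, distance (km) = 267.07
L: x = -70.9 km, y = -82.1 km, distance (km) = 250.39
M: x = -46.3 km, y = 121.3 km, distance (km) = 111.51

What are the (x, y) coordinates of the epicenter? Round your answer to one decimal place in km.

65.0 km east, 128.2 km north

Circle about each station: (x − 55.4)² + (y + 138.7)² = 267.07²; (x + 70.9)² + (y + 82.1)² = 250.39²; (x + 46.3)² + (y − 121.3)² = 111.51².
Subtracting the K equation from the L and M equations removes the quadratic terms:
-252.6 x + 113.2 y = -1908.40
-203.4 x + 520.0 y = 53442.43
Solving the 2×2 system: x ≈ 65.0, y ≈ 128.2 km.
Check against K (with the unrounded x, y): √((x − 55.4)²+(y + 138.7)²) = 267.07 ≈ 267.07 km. ✓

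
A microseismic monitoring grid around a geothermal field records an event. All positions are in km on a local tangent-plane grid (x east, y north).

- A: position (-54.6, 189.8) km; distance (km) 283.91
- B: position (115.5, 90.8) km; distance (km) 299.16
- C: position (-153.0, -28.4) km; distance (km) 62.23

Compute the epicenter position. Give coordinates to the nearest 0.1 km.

(-126.7, -84.8)

Circle about each station: (x + 54.6)² + (y − 189.8)² = 283.91²; (x − 115.5)² + (y − 90.8)² = 299.16²; (x + 153.0)² + (y + 28.4)² = 62.23².
Subtracting the A equation from the B and C equations removes the quadratic terms:
340.2 x − 198.0 y = -26312.13
-196.8 x − 436.4 y = 61942.68
Solving the 2×2 system: x ≈ -126.7, y ≈ -84.8 km.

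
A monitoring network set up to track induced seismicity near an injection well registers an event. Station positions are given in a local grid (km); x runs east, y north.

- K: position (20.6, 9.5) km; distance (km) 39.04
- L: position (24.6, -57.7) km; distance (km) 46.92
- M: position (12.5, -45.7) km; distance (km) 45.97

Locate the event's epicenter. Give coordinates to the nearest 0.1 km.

Circle about each station: (x − 20.6)² + (y − 9.5)² = 39.04²; (x − 24.6)² + (y + 57.7)² = 46.92²; (x − 12.5)² + (y + 45.7)² = 45.97².
Subtracting pairs of circle equations eliminates x²+y² and gives linear equations (the radical axes):
8.0 x − 134.4 y = 2742.48
-16.2 x − 110.4 y = 1141.01
Solving the 2×2 system: x ≈ 48.8, y ≈ -17.5 km.
Check against K (with the unrounded x, y): √((x − 20.6)²+(y − 9.5)²) = 39.06 ≈ 39.04 km. ✓

(48.8, -17.5)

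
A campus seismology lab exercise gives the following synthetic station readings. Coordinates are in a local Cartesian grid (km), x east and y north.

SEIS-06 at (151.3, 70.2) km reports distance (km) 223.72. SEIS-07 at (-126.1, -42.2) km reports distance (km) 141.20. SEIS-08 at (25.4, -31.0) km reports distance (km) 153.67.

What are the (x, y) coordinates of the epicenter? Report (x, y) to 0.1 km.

(-71.7, 88.1)

Circle about each station: (x − 151.3)² + (y − 70.2)² = 223.72²; (x + 126.1)² + (y + 42.2)² = 141.20²; (x − 25.4)² + (y + 31.0)² = 153.67².
Subtracting pairs of circle equations eliminates x²+y² and gives linear equations (the radical axes):
-554.8 x − 224.8 y = 19975.52
-251.8 x − 202.4 y = 222.60
Solving the 2×2 system: x ≈ -71.7, y ≈ 88.1 km.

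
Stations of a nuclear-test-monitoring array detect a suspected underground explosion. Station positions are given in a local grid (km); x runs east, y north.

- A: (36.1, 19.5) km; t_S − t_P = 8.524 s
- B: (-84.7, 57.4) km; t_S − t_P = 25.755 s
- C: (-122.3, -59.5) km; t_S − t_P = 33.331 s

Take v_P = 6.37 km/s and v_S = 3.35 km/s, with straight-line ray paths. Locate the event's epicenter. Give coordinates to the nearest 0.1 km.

Distance from S−P lag: d = Δt · v_P v_S / (v_P − v_S) = Δt · (6.37·3.35)/(6.37−3.35) ≈ 7.0661·Δt.
So d_A = 60.23, d_B = 181.99, d_C = 235.52 km.
Circle about each station: (x − 36.1)² + (y − 19.5)² = 60.23²; (x + 84.7)² + (y − 57.4)² = 181.99²; (x + 122.3)² + (y + 59.5)² = 235.52².
Subtracting pairs of circle equations eliminates x²+y² and gives linear equations (the radical axes):
-241.6 x + 75.8 y = -20707.32
-316.8 x − 158.0 y = -35027.94
Solving the 2×2 system: x ≈ 95.3, y ≈ 30.6 km.
Check against A (with the unrounded x, y): √((x − 36.1)²+(y − 19.5)²) = 60.24 ≈ 60.23 km. ✓

(95.3, 30.6)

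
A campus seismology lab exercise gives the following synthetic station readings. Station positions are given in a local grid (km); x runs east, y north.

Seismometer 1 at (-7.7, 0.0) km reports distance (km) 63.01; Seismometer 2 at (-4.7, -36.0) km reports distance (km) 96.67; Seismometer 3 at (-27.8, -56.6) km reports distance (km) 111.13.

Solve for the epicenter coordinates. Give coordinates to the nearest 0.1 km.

-40.5 km east, 53.8 km north

Circle about each station: (x + 7.7)² + y² = 63.01²; (x + 4.7)² + (y + 36.0)² = 96.67²; (x + 27.8)² + (y + 56.6)² = 111.13².
Subtracting the Seismometer 1 equation from the Seismometer 2 and Seismometer 3 equations removes the quadratic terms:
6.0 x − 72.0 y = -4116.03
-40.2 x − 113.2 y = -4462.51
Solving the 2×2 system: x ≈ -40.5, y ≈ 53.8 km.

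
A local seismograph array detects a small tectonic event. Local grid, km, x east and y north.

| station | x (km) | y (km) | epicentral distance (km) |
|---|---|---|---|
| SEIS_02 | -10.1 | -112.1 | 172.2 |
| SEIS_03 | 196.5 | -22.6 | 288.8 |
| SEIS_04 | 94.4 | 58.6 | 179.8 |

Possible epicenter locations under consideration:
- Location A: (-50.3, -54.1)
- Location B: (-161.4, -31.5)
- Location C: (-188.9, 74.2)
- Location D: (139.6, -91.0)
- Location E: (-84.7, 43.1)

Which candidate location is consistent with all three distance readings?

Location E

For each candidate, compare |candidate − station| to the reported distance:
Location A: residuals SEIS_02 101.6, SEIS_03 40.0, SEIS_04 3.6 → max 101.6 km
Location B: residuals SEIS_02 0.8, SEIS_03 69.2, SEIS_04 91.4 → max 91.4 km
Location C: residuals SEIS_02 86.0, SEIS_03 108.6, SEIS_04 103.9 → max 108.6 km
Location D: residuals SEIS_02 21.0, SEIS_03 199.8, SEIS_04 23.5 → max 199.8 km
Location E: residuals SEIS_02 0.0, SEIS_03 0.0, SEIS_04 0.0 → max 0.0 km
Only Location E has all residuals ≈ 0.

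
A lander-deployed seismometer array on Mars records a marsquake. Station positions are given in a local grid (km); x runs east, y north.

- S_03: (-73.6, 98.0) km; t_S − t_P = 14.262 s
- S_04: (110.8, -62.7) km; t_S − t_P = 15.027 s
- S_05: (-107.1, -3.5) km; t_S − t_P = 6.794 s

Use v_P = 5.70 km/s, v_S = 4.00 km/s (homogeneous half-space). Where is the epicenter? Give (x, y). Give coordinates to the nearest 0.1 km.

(-88.5, -92.7)

Distance from S−P lag: d = Δt · v_P v_S / (v_P − v_S) = Δt · (5.70·4.00)/(5.70−4.00) ≈ 13.4118·Δt.
So d_S_03 = 191.28, d_S_04 = 201.54, d_S_05 = 91.12 km.
Circle about each station: (x + 73.6)² + (y − 98.0)² = 191.28²; (x − 110.8)² + (y + 62.7)² = 201.54²; (x + 107.1)² + (y + 3.5)² = 91.12².
Subtracting the S_03 equation from the S_04 and S_05 equations removes the quadratic terms:
368.8 x − 321.4 y = -2843.36
-67.0 x − 203.0 y = 24746.88
Solving the 2×2 system: x ≈ -88.5, y ≈ -92.7 km.
Check against S_03 (with the unrounded x, y): √((x + 73.6)²+(y − 98.0)²) = 191.28 ≈ 191.28 km. ✓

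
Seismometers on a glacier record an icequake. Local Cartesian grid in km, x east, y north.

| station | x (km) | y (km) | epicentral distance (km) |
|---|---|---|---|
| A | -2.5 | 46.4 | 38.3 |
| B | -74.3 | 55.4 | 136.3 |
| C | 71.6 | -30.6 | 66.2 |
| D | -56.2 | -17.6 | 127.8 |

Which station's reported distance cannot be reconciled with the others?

A

Solve using three stations at a time. Using B, C, D (subtract circle equations pairwise → linear system) gives (x, y) ≈ (60.4, 34.7).
Distances from that point to each station vs reported:
  A: calculated 64.0 vs reported 38.3 → residual 25.7 km
  B: calculated 136.3 vs reported 136.3 → residual 0.0 km
  C: calculated 66.2 vs reported 66.2 → residual 0.0 km
  D: calculated 127.8 vs reported 127.8 → residual 0.0 km
B, C, D are mutually consistent (residuals ≈ 0); A is off by 25.7 km.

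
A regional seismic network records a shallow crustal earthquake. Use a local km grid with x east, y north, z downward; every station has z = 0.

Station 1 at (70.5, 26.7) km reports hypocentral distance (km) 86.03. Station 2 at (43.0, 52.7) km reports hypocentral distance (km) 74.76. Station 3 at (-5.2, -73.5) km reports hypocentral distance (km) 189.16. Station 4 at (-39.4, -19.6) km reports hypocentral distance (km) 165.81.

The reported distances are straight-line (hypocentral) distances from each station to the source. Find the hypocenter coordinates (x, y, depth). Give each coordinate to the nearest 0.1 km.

x ≈ 70.8 km, y ≈ 89.4 km, depth ≈ 58.9 km

Each station gives a sphere (x−x_i)² + (y−y_i)² + z² = d_i² (stations at z=0).
Subtracting the Station 1 sphere from Station 2 and Station 3: z² cancels, leaving linear equations in x and y:
-55.0 x + 52.0 y = 755.25
-151.4 x − 200.4 y = -28634.19
Solving: x ≈ 70.793, y ≈ 89.402 km (keep extra digits for the depth step; rounded: 70.8, 89.4).
Then from the Station 1 sphere: z² = 86.03² − (x − 70.5)² − (y − 26.7)² with x = 70.793, y = 89.402, so z ≈ 58.903 ≈ 58.9 km.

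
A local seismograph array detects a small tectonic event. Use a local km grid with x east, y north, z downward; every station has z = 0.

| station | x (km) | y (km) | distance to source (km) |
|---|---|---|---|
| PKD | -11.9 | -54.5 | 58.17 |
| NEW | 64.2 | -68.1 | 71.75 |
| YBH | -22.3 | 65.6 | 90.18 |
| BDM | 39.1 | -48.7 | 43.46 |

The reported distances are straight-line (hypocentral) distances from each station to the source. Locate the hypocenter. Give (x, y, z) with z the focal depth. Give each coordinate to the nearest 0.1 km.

x ≈ 23.6 km, y ≈ -10.7 km, depth ≈ 14.3 km

Each station gives a sphere (x−x_i)² + (y−y_i)² + z² = d_i² (stations at z=0).
Subtracting the PKD sphere from NEW and YBH: z² cancels, leaving linear equations in x and y:
152.2 x − 27.2 y = 3883.08
-20.8 x + 240.2 y = -3059.89
Solving: x ≈ 23.602, y ≈ -10.695 km (keep extra digits for the depth step; rounded: 23.6, -10.7).
Then from the PKD sphere: z² = 58.17² − (x + 11.9)² − (y + 54.5)² with x = 23.602, y = -10.695, so z ≈ 14.300 ≈ 14.3 km.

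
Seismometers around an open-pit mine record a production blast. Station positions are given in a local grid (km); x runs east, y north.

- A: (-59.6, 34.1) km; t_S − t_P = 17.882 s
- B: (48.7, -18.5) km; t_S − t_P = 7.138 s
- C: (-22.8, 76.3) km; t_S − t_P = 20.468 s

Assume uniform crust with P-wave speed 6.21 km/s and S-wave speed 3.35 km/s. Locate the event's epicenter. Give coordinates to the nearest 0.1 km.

x ≈ 25.0 km, y ≈ -64.7 km

Distance from S−P lag: d = Δt · v_P v_S / (v_P − v_S) = Δt · (6.21·3.35)/(6.21−3.35) ≈ 7.2740·Δt.
So d_A = 130.07, d_B = 51.92, d_C = 148.88 km.
Circle about each station: (x + 59.6)² + (y − 34.1)² = 130.07²; (x − 48.7)² + (y + 18.5)² = 51.92²; (x + 22.8)² + (y − 76.3)² = 148.88².
Subtracting the A equation from the B and C equations removes the quadratic terms:
216.6 x − 105.2 y = 12221.49
73.6 x + 84.4 y = -3620.49
Solving the 2×2 system: x ≈ 25.0, y ≈ -64.7 km.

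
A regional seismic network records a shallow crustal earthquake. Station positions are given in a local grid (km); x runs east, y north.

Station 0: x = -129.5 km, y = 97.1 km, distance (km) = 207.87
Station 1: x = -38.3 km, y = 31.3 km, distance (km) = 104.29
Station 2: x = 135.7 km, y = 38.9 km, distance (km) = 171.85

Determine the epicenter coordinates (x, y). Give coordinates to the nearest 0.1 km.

Circle about each station: (x + 129.5)² + (y − 97.1)² = 207.87²; (x + 38.3)² + (y − 31.3)² = 104.29²; (x − 135.7)² + (y − 38.9)² = 171.85².
Subtracting pairs of circle equations eliminates x²+y² and gives linear equations (the radical axes):
182.4 x − 131.6 y = 8581.45
530.4 x − 116.4 y = 7406.55
Solving the 2×2 system: x ≈ -0.5, y ≈ -65.9 km.

(-0.5, -65.9)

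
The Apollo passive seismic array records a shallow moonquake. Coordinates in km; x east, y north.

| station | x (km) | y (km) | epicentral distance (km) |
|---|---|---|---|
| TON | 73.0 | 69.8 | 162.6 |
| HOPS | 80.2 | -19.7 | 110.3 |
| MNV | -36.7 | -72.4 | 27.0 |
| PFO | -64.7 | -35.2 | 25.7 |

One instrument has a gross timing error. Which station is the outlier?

Solve using three stations at a time. Using TON, MNV, PFO (subtract circle equations pairwise → linear system) gives (x, y) ≈ (-41.3, -45.8).
Distances from that point to each station vs reported:
  TON: calculated 162.6 vs reported 162.6 → residual 0.0 km
  HOPS: calculated 124.3 vs reported 110.3 → residual 14.0 km
  MNV: calculated 27.0 vs reported 27.0 → residual 0.0 km
  PFO: calculated 25.7 vs reported 25.7 → residual 0.0 km
TON, MNV, PFO are mutually consistent (residuals ≈ 0); HOPS is off by 14.0 km.

HOPS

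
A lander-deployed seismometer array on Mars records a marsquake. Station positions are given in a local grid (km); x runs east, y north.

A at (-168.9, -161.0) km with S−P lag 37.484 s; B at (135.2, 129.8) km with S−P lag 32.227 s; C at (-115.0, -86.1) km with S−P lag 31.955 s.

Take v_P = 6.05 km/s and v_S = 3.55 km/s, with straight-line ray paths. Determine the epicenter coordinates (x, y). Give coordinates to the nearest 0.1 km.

Distance from S−P lag: d = Δt · v_P v_S / (v_P − v_S) = Δt · (6.05·3.55)/(6.05−3.55) ≈ 8.5910·Δt.
So d_A = 322.03, d_B = 276.86, d_C = 274.53 km.
Circle about each station: (x + 168.9)² + (y + 161.0)² = 322.03²; (x − 135.2)² + (y − 129.8)² = 276.86²; (x + 115.0)² + (y + 86.1)² = 274.53².
Subtracting pairs of circle equations eliminates x²+y² and gives linear equations (the radical axes):
608.2 x + 581.6 y = 7730.73
107.8 x + 149.8 y = -5473.40
Solving the 2×2 system: x ≈ 152.8, y ≈ -146.5 km.

x ≈ 152.8 km, y ≈ -146.5 km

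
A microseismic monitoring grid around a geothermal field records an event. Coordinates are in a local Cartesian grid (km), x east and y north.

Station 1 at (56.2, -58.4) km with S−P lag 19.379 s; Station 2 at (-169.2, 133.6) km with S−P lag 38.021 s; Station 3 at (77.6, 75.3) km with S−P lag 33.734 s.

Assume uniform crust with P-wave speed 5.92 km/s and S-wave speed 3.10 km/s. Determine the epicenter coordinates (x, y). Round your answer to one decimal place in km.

Distance from S−P lag: d = Δt · v_P v_S / (v_P − v_S) = Δt · (5.92·3.10)/(5.92−3.10) ≈ 6.5078·Δt.
So d_Station 1 = 126.11, d_Station 2 = 247.43, d_Station 3 = 219.53 km.
Circle about each station: (x − 56.2)² + (y + 58.4)² = 126.11²; (x + 169.2)² + (y − 133.6)² = 247.43²; (x − 77.6)² + (y − 75.3)² = 219.53².
Subtracting the Station 1 equation from the Station 2 and Station 3 equations removes the quadratic terms:
-450.8 x + 384.0 y = -5409.27
42.8 x + 267.4 y = -27166.84
Solving the 2×2 system: x ≈ -65.6, y ≈ -91.1 km.
Check against Station 1 (with the unrounded x, y): √((x − 56.2)²+(y + 58.4)²) = 126.11 ≈ 126.11 km. ✓

x ≈ -65.6 km, y ≈ -91.1 km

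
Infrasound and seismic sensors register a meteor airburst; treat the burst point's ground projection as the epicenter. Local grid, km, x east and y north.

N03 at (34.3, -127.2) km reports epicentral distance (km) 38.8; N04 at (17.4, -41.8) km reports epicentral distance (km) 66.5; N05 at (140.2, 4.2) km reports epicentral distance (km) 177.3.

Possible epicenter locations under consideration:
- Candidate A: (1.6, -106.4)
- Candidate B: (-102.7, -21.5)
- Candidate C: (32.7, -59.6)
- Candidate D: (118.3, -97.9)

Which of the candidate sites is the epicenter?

Candidate A

For each candidate, compare |candidate − station| to the reported distance:
Candidate A: residuals N03 0.0, N04 0.0, N05 0.0 → max 0.0 km
Candidate B: residuals N03 134.2, N04 55.3, N05 67.0 → max 134.2 km
Candidate C: residuals N03 28.8, N04 43.0, N05 52.3 → max 52.3 km
Candidate D: residuals N03 50.2, N04 48.9, N05 72.9 → max 72.9 km
Only Candidate A has all residuals ≈ 0.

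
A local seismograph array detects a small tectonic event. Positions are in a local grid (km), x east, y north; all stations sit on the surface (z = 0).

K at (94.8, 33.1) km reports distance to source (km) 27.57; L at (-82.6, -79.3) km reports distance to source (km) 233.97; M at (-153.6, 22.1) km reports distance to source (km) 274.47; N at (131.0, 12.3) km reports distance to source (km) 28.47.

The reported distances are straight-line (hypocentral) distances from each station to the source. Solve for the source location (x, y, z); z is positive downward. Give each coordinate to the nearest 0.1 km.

Each station gives a sphere (x−x_i)² + (y−y_i)² + z² = d_i² (stations at z=0).
Subtracting the K sphere from L and M: z² cancels, leaving linear equations in x and y:
-354.8 x − 224.8 y = -50953.26
-496.8 x − 22.0 y = -60574.96
Solving: x ≈ 120.301, y ≈ 36.790 km (keep extra digits for the depth step; rounded: 120.3, 36.8).
Then from the K sphere: z² = 27.57² − (x − 94.8)² − (y − 33.1)² with x = 120.301, y = 36.790, so z ≈ 9.808 ≈ 9.8 km.
Check against N (with the unrounded solution): distance 28.47 ≈ 28.47 km. ✓

(120.3, 36.8, 9.8)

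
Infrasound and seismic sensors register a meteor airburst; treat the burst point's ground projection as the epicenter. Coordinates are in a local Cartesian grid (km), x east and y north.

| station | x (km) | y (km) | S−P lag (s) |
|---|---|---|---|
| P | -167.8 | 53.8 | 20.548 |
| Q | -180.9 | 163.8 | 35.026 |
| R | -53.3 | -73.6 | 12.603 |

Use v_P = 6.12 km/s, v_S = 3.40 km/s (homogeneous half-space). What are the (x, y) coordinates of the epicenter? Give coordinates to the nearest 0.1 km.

Distance from S−P lag: d = Δt · v_P v_S / (v_P − v_S) = Δt · (6.12·3.40)/(6.12−3.40) ≈ 7.6500·Δt.
So d_P = 157.19, d_Q = 267.95, d_R = 96.41 km.
Circle about each station: (x + 167.8)² + (y − 53.8)² = 157.19²; (x + 180.9)² + (y − 163.8)² = 267.95²; (x + 53.3)² + (y + 73.6)² = 96.41².
Subtracting the P equation from the Q and R equations removes the quadratic terms:
-26.2 x + 220.0 y = -18584.54
229.0 x − 254.8 y = -7379.62
Solving the 2×2 system: x ≈ -145.5, y ≈ -101.8 km.

x ≈ -145.5 km, y ≈ -101.8 km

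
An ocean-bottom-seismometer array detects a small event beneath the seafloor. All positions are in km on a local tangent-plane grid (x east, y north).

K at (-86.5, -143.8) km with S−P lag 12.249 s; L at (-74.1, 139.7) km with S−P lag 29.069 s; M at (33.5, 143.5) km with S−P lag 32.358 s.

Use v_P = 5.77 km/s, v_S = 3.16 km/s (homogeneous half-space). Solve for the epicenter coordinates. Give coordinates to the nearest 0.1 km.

Distance from S−P lag: d = Δt · v_P v_S / (v_P − v_S) = Δt · (5.77·3.16)/(5.77−3.16) ≈ 6.9859·Δt.
So d_K = 85.57, d_L = 203.07, d_M = 226.05 km.
Circle about each station: (x + 86.5)² + (y + 143.8)² = 85.57²; (x + 74.1)² + (y − 139.7)² = 203.07²; (x − 33.5)² + (y − 143.5)² = 226.05².
Subtracting the K equation from the L and M equations removes the quadratic terms:
24.8 x + 567.0 y = -37068.99
240.0 x + 574.6 y = -50222.57
Solving the 2×2 system: x ≈ -58.9, y ≈ -62.8 km.

x ≈ -58.9 km, y ≈ -62.8 km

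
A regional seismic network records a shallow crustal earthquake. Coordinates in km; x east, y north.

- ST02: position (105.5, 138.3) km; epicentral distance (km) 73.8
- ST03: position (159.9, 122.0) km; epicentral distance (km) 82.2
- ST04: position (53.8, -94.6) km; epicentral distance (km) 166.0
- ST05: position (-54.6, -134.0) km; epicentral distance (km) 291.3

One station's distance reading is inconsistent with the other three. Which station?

Solve using three stations at a time. Using ST02, ST03, ST04 (subtract circle equations pairwise → linear system) gives (x, y) ≈ (101.0, 64.6).
Distances from that point to each station vs reported:
  ST02: calculated 73.9 vs reported 73.8 → residual 0.1 km
  ST03: calculated 82.3 vs reported 82.2 → residual 0.1 km
  ST04: calculated 166.0 vs reported 166.0 → residual 0.0 km
  ST05: calculated 252.3 vs reported 291.3 → residual 39.0 km
ST02, ST03, ST04 are mutually consistent (residuals ≈ 0); ST05 is off by 39.0 km.

ST05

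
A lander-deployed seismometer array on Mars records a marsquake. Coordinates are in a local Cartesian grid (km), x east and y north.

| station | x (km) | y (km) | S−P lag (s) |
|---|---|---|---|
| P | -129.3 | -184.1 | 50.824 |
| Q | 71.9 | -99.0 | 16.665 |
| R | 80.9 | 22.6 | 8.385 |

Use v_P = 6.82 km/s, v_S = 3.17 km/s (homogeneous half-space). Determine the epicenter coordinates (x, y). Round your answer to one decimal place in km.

(117.2, -11.3)

Distance from S−P lag: d = Δt · v_P v_S / (v_P − v_S) = Δt · (6.82·3.17)/(6.82−3.17) ≈ 5.9231·Δt.
So d_P = 301.04, d_Q = 98.71, d_R = 49.67 km.
Circle about each station: (x + 129.3)² + (y + 184.1)² = 301.04²; (x − 71.9)² + (y + 99.0)² = 98.71²; (x − 80.9)² + (y − 22.6)² = 49.67².
Subtracting the P equation from the Q and R equations removes the quadratic terms:
402.4 x + 170.2 y = 45240.73
420.4 x + 413.4 y = 44602.24
Solving the 2×2 system: x ≈ 117.2, y ≈ -11.3 km.
Check against P (with the unrounded x, y): √((x + 129.3)²+(y + 184.1)²) = 301.04 ≈ 301.04 km. ✓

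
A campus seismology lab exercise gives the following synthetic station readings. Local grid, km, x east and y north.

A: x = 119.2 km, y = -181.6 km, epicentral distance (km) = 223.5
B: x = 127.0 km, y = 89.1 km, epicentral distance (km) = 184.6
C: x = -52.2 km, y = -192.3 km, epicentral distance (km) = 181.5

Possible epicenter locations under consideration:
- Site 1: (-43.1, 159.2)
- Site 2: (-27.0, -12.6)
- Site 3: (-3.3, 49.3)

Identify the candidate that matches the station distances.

For each candidate, compare |candidate − station| to the reported distance:
Site 1: residuals A 154.0, B 0.6, C 170.1 → max 170.1 km
Site 2: residuals A 0.0, B 0.0, C 0.0 → max 0.0 km
Site 3: residuals A 37.9, B 48.4, C 65.0 → max 65.0 km
Only Site 2 has all residuals ≈ 0.

Site 2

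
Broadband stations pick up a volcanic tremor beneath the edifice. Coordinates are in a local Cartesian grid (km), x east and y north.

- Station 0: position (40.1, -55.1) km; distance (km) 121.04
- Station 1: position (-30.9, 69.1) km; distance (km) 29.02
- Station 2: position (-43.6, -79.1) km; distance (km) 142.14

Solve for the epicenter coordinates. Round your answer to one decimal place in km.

Circle about each station: (x − 40.1)² + (y + 55.1)² = 121.04²; (x + 30.9)² + (y − 69.1)² = 29.02²; (x + 43.6)² + (y + 79.1)² = 142.14².
Subtracting pairs of circle equations eliminates x²+y² and gives linear equations (the radical axes):
-142.0 x + 248.4 y = 14894.12
-167.4 x − 48.0 y = -2039.35
Solving the 2×2 system: x ≈ -4.3, y ≈ 57.5 km.
Check against Station 0 (with the unrounded x, y): √((x − 40.1)²+(y + 55.1)²) = 121.04 ≈ 121.04 km. ✓

-4.3 km east, 57.5 km north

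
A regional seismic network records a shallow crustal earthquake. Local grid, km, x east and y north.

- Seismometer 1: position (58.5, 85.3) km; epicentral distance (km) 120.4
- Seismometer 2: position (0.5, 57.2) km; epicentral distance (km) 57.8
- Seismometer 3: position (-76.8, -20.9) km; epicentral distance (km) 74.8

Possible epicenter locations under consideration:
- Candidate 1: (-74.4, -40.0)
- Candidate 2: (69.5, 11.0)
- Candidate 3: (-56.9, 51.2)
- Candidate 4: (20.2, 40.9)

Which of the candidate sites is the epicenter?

For each candidate, compare |candidate − station| to the reported distance:
Candidate 1: residuals Seismometer 1 62.3, Seismometer 2 64.9, Seismometer 3 55.5 → max 64.9 km
Candidate 2: residuals Seismometer 1 45.3, Seismometer 2 25.2, Seismometer 3 74.9 → max 74.9 km
Candidate 3: residuals Seismometer 1 0.1, Seismometer 2 0.1, Seismometer 3 0.0 → max 0.1 km
Candidate 4: residuals Seismometer 1 61.8, Seismometer 2 32.2, Seismometer 3 40.2 → max 61.8 km
Only Candidate 3 has all residuals ≈ 0.

Candidate 3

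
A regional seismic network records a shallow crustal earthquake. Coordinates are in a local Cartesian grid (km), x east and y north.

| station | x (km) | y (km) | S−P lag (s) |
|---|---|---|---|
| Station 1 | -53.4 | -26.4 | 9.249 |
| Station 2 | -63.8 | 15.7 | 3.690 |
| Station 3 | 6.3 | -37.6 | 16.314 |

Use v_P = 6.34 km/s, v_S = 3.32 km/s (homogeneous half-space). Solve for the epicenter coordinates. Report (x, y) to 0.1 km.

Distance from S−P lag: d = Δt · v_P v_S / (v_P − v_S) = Δt · (6.34·3.32)/(6.34−3.32) ≈ 6.9698·Δt.
So d_Station 1 = 64.46, d_Station 2 = 25.72, d_Station 3 = 113.71 km.
Circle about each station: (x + 53.4)² + (y + 26.4)² = 64.46²; (x + 63.8)² + (y − 15.7)² = 25.72²; (x − 6.3)² + (y + 37.6)² = 113.71².
Subtracting the Station 1 equation from the Station 2 and Station 3 equations removes the quadratic terms:
-20.8 x + 84.2 y = 4261.98
119.4 x − 22.4 y = -10869.94
Solving the 2×2 system: x ≈ -85.5, y ≈ 29.5 km.

x ≈ -85.5 km, y ≈ 29.5 km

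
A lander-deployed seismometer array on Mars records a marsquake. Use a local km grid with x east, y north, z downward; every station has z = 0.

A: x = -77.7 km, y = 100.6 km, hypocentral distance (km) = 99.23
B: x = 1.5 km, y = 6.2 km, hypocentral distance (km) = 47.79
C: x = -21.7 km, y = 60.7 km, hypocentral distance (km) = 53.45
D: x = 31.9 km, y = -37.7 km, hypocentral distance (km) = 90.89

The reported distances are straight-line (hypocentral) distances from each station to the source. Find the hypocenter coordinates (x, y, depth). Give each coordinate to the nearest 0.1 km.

x ≈ -31.0 km, y ≈ 19.3 km, depth ≈ 32.5 km

Each station gives a sphere (x−x_i)² + (y−y_i)² + z² = d_i² (stations at z=0).
Subtracting the A sphere from B and C: z² cancels, leaving linear equations in x and y:
158.4 x − 188.8 y = -8554.25
112.0 x − 79.8 y = -5012.58
Solving: x ≈ -31.010, y ≈ 19.292 km (keep extra digits for the depth step; rounded: -31.0, 19.3).
Then from the A sphere: z² = 99.23² − (x + 77.7)² − (y − 100.6)² with x = -31.010, y = 19.292, so z ≈ 32.491 ≈ 32.5 km.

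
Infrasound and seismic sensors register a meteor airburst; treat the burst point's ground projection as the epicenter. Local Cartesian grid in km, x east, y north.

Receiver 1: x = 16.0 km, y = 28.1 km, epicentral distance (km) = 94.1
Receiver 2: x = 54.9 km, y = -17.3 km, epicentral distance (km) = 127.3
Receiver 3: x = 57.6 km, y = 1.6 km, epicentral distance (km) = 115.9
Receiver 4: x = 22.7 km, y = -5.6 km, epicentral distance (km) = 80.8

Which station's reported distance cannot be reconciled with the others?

Receiver 2

Solve using three stations at a time. Using Receiver 1, Receiver 3, Receiver 4 (subtract circle equations pairwise → linear system) gives (x, y) ≈ (-51.5, -37.3).
Distances from that point to each station vs reported:
  Receiver 1: calculated 94.0 vs reported 94.1 → residual 0.1 km
  Receiver 2: calculated 108.2 vs reported 127.3 → residual 19.1 km
  Receiver 3: calculated 115.8 vs reported 115.9 → residual 0.1 km
  Receiver 4: calculated 80.7 vs reported 80.8 → residual 0.1 km
Receiver 1, Receiver 3, Receiver 4 are mutually consistent (residuals ≈ 0); Receiver 2 is off by 19.1 km.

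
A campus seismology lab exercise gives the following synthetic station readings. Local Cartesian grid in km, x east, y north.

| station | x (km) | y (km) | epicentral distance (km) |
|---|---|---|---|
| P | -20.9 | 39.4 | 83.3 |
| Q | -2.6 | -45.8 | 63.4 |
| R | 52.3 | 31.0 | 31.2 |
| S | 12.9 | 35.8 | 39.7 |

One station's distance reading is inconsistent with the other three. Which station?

Solve using three stations at a time. Using Q, R, S (subtract circle equations pairwise → linear system) gives (x, y) ≈ (36.7, 4.0).
Distances from that point to each station vs reported:
  P: calculated 67.6 vs reported 83.3 → residual 15.7 km
  Q: calculated 63.4 vs reported 63.4 → residual 0.0 km
  R: calculated 31.2 vs reported 31.2 → residual 0.0 km
  S: calculated 39.7 vs reported 39.7 → residual 0.0 km
Q, R, S are mutually consistent (residuals ≈ 0); P is off by 15.7 km.

P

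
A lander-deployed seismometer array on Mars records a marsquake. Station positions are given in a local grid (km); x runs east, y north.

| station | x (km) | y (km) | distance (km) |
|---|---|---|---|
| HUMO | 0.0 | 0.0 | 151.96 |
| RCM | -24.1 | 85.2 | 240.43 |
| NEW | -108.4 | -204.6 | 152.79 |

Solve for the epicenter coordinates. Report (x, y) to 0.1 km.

33.6 km east, -148.2 km north

Circle about each station: x² + y² = 151.96²; (x + 24.1)² + (y − 85.2)² = 240.43²; (x + 108.4)² + (y + 204.6)² = 152.79².
Subtracting the HUMO equation from the RCM and NEW equations removes the quadratic terms:
-48.2 x + 170.4 y = -26874.89
-216.8 x − 409.2 y = 53358.78
Solving the 2×2 system: x ≈ 33.6, y ≈ -148.2 km.
Check against HUMO (with the unrounded x, y): √(x²+y²) = 151.97 ≈ 151.96 km. ✓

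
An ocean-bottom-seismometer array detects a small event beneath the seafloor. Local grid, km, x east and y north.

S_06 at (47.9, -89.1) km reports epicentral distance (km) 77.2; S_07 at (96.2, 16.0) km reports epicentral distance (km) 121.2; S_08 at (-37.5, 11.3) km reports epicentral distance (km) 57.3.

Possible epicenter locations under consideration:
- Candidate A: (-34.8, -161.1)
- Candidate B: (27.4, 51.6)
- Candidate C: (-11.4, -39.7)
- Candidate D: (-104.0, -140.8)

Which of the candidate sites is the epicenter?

For each candidate, compare |candidate − station| to the reported distance:
Candidate A: residuals S_06 32.5, S_07 99.1, S_08 115.1 → max 115.1 km
Candidate B: residuals S_06 65.0, S_07 43.7, S_08 19.1 → max 65.0 km
Candidate C: residuals S_06 0.0, S_07 0.0, S_08 0.0 → max 0.0 km
Candidate D: residuals S_06 83.3, S_07 133.1, S_08 108.7 → max 133.1 km
Only Candidate C has all residuals ≈ 0.

Candidate C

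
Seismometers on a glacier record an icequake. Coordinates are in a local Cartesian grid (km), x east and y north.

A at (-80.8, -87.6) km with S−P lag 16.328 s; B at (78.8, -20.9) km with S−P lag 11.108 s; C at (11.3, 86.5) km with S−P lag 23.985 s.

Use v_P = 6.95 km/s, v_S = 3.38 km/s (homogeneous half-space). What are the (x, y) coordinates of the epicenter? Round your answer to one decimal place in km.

x ≈ 25.3 km, y ≈ -70.7 km

Distance from S−P lag: d = Δt · v_P v_S / (v_P − v_S) = Δt · (6.95·3.38)/(6.95−3.38) ≈ 6.5801·Δt.
So d_A = 107.44, d_B = 73.09, d_C = 157.82 km.
Circle about each station: (x + 80.8)² + (y + 87.6)² = 107.44²; (x − 78.8)² + (y + 20.9)² = 73.09²; (x − 11.3)² + (y − 86.5)² = 157.82².
Subtracting pairs of circle equations eliminates x²+y² and gives linear equations (the radical axes):
319.2 x + 133.4 y = -1354.94
184.2 x + 348.2 y = -19956.26
Solving the 2×2 system: x ≈ 25.3, y ≈ -70.7 km.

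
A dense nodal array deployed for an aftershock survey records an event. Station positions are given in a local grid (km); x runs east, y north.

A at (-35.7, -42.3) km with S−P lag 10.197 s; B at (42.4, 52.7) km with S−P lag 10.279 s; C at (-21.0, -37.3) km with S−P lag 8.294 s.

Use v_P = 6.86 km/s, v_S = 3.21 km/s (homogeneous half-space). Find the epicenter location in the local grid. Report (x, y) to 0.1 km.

Distance from S−P lag: d = Δt · v_P v_S / (v_P − v_S) = Δt · (6.86·3.21)/(6.86−3.21) ≈ 6.0330·Δt.
So d_A = 61.52, d_B = 62.01, d_C = 50.04 km.
Circle about each station: (x + 35.7)² + (y + 42.3)² = 61.52²; (x − 42.4)² + (y − 52.7)² = 62.01²; (x + 21.0)² + (y + 37.3)² = 50.04².
Subtracting pairs of circle equations eliminates x²+y² and gives linear equations (the radical axes):
156.2 x + 190.0 y = 1450.74
29.4 x + 10.0 y = 49.22
Solving the 2×2 system: x ≈ -1.3, y ≈ 8.7 km.

-1.3 km east, 8.7 km north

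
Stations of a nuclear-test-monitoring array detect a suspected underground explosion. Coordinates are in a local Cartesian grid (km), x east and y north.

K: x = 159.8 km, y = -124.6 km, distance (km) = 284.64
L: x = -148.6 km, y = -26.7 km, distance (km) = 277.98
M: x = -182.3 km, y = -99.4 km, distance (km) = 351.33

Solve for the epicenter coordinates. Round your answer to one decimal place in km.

(69.7, 145.4)

Circle about each station: (x − 159.8)² + (y + 124.6)² = 284.64²; (x + 148.6)² + (y + 26.7)² = 277.98²; (x + 182.3)² + (y + 99.4)² = 351.33².
Subtracting the K equation from the L and M equations removes the quadratic terms:
-616.8 x + 195.8 y = -14519.30
-684.2 x + 50.4 y = -40360.39
Solving the 2×2 system: x ≈ 69.7, y ≈ 145.4 km.
Check against K (with the unrounded x, y): √((x − 159.8)²+(y + 124.6)²) = 284.65 ≈ 284.64 km. ✓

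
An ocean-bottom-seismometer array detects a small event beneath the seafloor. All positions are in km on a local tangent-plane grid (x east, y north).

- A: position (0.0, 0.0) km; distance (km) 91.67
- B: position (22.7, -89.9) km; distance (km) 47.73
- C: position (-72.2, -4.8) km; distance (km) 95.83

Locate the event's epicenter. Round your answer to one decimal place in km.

Circle about each station: x² + y² = 91.67²; (x − 22.7)² + (y + 89.9)² = 47.73²; (x + 72.2)² + (y + 4.8)² = 95.83².
Subtracting the A equation from the B and C equations removes the quadratic terms:
45.4 x − 179.8 y = 14722.54
-144.4 x − 9.6 y = 4455.88
Solving the 2×2 system: x ≈ -25.0, y ≈ -88.2 km.

-25.0 km east, -88.2 km north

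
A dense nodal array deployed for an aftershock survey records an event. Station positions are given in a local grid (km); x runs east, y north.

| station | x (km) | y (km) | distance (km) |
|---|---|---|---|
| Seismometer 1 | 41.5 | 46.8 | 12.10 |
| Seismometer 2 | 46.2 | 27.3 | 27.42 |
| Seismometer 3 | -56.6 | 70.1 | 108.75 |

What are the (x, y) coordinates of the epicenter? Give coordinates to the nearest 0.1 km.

51.0 km east, 54.3 km north

Circle about each station: (x − 41.5)² + (y − 46.8)² = 12.10²; (x − 46.2)² + (y − 27.3)² = 27.42²; (x + 56.6)² + (y − 70.1)² = 108.75².
Subtracting the Seismometer 1 equation from the Seismometer 2 and Seismometer 3 equations removes the quadratic terms:
9.4 x − 39.0 y = -1638.21
-196.2 x + 46.6 y = -7475.07
Solving the 2×2 system: x ≈ 51.0, y ≈ 54.3 km.
Check against Seismometer 1 (with the unrounded x, y): √((x − 41.5)²+(y − 46.8)²) = 12.10 ≈ 12.10 km. ✓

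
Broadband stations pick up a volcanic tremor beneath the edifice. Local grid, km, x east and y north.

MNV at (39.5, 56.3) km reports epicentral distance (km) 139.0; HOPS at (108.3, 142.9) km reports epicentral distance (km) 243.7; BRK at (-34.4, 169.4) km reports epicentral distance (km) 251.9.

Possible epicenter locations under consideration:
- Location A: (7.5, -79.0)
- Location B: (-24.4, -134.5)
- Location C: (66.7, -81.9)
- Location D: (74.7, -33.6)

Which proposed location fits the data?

For each candidate, compare |candidate − station| to the reported distance:
Location A: residuals MNV 0.0, HOPS 0.0, BRK 0.0 → max 0.0 km
Location B: residuals MNV 62.2, HOPS 63.8, BRK 52.2 → max 63.8 km
Location C: residuals MNV 1.9, HOPS 15.1, BRK 19.0 → max 19.0 km
Location D: residuals MNV 42.5, HOPS 64.0, BRK 21.4 → max 64.0 km
Only Location A has all residuals ≈ 0.

Location A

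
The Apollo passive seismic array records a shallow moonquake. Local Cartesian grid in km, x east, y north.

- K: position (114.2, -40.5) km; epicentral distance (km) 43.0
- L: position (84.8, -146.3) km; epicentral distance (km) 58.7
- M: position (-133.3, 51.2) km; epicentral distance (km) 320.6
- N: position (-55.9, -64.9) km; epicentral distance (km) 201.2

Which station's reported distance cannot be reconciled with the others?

Solve using three stations at a time. Using L, M, N (subtract circle equations pairwise → linear system) gives (x, y) ≈ (137.5, -120.5).
Distances from that point to each station vs reported:
  K: calculated 83.3 vs reported 43.0 → residual 40.3 km
  L: calculated 58.7 vs reported 58.7 → residual 0.0 km
  M: calculated 320.6 vs reported 320.6 → residual 0.0 km
  N: calculated 201.2 vs reported 201.2 → residual 0.0 km
L, M, N are mutually consistent (residuals ≈ 0); K is off by 40.3 km.

K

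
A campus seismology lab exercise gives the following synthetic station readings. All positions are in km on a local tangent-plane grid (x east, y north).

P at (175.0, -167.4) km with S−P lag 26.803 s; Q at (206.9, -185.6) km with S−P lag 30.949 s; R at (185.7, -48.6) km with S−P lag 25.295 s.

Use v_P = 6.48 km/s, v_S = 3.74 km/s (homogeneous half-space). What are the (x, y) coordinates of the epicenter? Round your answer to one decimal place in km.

Distance from S−P lag: d = Δt · v_P v_S / (v_P − v_S) = Δt · (6.48·3.74)/(6.48−3.74) ≈ 8.8450·Δt.
So d_P = 237.07, d_Q = 273.74, d_R = 223.73 km.
Circle about each station: (x − 175.0)² + (y + 167.4)² = 237.07²; (x − 206.9)² + (y + 185.6)² = 273.74²; (x − 185.7)² + (y + 48.6)² = 223.73².
Subtracting the P equation from the Q and R equations removes the quadratic terms:
63.8 x − 36.4 y = -124.19
21.4 x + 237.6 y = -15654.24
Solving the 2×2 system: x ≈ -37.6, y ≈ -62.5 km.

(-37.6, -62.5)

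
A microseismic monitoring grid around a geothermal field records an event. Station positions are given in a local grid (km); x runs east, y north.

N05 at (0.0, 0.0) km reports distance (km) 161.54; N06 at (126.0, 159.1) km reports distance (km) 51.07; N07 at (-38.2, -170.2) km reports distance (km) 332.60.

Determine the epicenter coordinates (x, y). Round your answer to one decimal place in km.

78.1 km east, 141.4 km north

Circle about each station: x² + y² = 161.54²; (x − 126.0)² + (y − 159.1)² = 51.07²; (x + 38.2)² + (y + 170.2)² = 332.60².
Subtracting the N05 equation from the N06 and N07 equations removes the quadratic terms:
252.0 x + 318.2 y = 64675.84
-76.4 x − 340.4 y = -54100.31
Solving the 2×2 system: x ≈ 78.1, y ≈ 141.4 km.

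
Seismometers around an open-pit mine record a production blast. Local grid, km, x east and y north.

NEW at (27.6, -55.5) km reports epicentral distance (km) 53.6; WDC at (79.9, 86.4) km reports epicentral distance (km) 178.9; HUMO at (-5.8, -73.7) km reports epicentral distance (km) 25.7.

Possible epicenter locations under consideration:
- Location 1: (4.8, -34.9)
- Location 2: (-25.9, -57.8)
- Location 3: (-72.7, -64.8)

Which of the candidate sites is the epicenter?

Location 2

For each candidate, compare |candidate − station| to the reported distance:
Location 1: residuals NEW 22.9, WDC 36.2, HUMO 14.5 → max 36.2 km
Location 2: residuals NEW 0.1, WDC 0.1, HUMO 0.1 → max 0.1 km
Location 3: residuals NEW 47.1, WDC 35.9, HUMO 41.8 → max 47.1 km
Only Location 2 has all residuals ≈ 0.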